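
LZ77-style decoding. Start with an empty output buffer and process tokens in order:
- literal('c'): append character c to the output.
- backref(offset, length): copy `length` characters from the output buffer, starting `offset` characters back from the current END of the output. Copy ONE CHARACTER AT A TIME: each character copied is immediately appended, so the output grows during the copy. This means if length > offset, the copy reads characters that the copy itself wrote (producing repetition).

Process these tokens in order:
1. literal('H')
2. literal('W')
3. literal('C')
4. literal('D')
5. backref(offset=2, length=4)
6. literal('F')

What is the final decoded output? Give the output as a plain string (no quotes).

Token 1: literal('H'). Output: "H"
Token 2: literal('W'). Output: "HW"
Token 3: literal('C'). Output: "HWC"
Token 4: literal('D'). Output: "HWCD"
Token 5: backref(off=2, len=4) (overlapping!). Copied 'CDCD' from pos 2. Output: "HWCDCDCD"
Token 6: literal('F'). Output: "HWCDCDCDF"

Answer: HWCDCDCDF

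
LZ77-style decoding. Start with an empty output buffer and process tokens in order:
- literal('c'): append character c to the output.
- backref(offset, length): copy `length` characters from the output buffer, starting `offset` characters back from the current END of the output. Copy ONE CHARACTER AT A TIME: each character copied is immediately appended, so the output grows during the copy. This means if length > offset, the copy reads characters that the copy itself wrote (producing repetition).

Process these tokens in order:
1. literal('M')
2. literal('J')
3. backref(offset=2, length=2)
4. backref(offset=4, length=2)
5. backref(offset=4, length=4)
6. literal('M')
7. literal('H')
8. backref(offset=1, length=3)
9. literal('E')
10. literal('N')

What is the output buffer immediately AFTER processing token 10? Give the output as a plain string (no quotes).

Answer: MJMJMJMJMJMHHHHEN

Derivation:
Token 1: literal('M'). Output: "M"
Token 2: literal('J'). Output: "MJ"
Token 3: backref(off=2, len=2). Copied 'MJ' from pos 0. Output: "MJMJ"
Token 4: backref(off=4, len=2). Copied 'MJ' from pos 0. Output: "MJMJMJ"
Token 5: backref(off=4, len=4). Copied 'MJMJ' from pos 2. Output: "MJMJMJMJMJ"
Token 6: literal('M'). Output: "MJMJMJMJMJM"
Token 7: literal('H'). Output: "MJMJMJMJMJMH"
Token 8: backref(off=1, len=3) (overlapping!). Copied 'HHH' from pos 11. Output: "MJMJMJMJMJMHHHH"
Token 9: literal('E'). Output: "MJMJMJMJMJMHHHHE"
Token 10: literal('N'). Output: "MJMJMJMJMJMHHHHEN"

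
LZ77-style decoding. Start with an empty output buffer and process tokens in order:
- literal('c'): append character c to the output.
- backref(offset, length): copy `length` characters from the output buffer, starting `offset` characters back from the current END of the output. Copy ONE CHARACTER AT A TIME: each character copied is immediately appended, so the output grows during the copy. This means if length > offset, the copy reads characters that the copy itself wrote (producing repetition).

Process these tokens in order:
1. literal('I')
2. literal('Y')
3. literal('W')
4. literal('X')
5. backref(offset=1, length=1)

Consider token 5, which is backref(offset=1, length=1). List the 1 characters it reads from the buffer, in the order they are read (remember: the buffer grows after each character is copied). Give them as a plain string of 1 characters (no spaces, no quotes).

Token 1: literal('I'). Output: "I"
Token 2: literal('Y'). Output: "IY"
Token 3: literal('W'). Output: "IYW"
Token 4: literal('X'). Output: "IYWX"
Token 5: backref(off=1, len=1). Buffer before: "IYWX" (len 4)
  byte 1: read out[3]='X', append. Buffer now: "IYWXX"

Answer: X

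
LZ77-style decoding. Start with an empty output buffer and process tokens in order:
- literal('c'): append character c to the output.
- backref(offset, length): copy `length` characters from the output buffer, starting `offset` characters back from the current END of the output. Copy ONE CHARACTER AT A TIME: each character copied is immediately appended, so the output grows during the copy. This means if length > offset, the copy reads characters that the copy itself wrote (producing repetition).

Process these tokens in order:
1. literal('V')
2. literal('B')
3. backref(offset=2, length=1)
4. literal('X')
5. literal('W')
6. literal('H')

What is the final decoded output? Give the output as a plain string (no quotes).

Answer: VBVXWH

Derivation:
Token 1: literal('V'). Output: "V"
Token 2: literal('B'). Output: "VB"
Token 3: backref(off=2, len=1). Copied 'V' from pos 0. Output: "VBV"
Token 4: literal('X'). Output: "VBVX"
Token 5: literal('W'). Output: "VBVXW"
Token 6: literal('H'). Output: "VBVXWH"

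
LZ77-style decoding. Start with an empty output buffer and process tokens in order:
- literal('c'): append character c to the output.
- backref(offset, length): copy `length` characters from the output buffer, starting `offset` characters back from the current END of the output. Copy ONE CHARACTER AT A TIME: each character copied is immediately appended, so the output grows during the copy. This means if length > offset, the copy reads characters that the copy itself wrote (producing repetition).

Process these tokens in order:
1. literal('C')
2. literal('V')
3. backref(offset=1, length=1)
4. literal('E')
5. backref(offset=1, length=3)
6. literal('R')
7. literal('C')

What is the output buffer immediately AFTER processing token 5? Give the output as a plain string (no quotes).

Answer: CVVEEEE

Derivation:
Token 1: literal('C'). Output: "C"
Token 2: literal('V'). Output: "CV"
Token 3: backref(off=1, len=1). Copied 'V' from pos 1. Output: "CVV"
Token 4: literal('E'). Output: "CVVE"
Token 5: backref(off=1, len=3) (overlapping!). Copied 'EEE' from pos 3. Output: "CVVEEEE"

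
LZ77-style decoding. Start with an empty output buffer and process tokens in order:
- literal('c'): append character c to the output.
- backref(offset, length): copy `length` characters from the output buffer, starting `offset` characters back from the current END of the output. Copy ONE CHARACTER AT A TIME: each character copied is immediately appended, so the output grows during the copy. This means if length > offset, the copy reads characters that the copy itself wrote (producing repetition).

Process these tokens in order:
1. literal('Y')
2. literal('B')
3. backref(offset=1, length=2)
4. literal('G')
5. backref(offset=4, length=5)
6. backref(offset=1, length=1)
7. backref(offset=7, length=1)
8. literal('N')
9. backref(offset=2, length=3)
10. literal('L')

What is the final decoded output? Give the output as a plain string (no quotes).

Answer: YBBBGBBBGBBGNGNGL

Derivation:
Token 1: literal('Y'). Output: "Y"
Token 2: literal('B'). Output: "YB"
Token 3: backref(off=1, len=2) (overlapping!). Copied 'BB' from pos 1. Output: "YBBB"
Token 4: literal('G'). Output: "YBBBG"
Token 5: backref(off=4, len=5) (overlapping!). Copied 'BBBGB' from pos 1. Output: "YBBBGBBBGB"
Token 6: backref(off=1, len=1). Copied 'B' from pos 9. Output: "YBBBGBBBGBB"
Token 7: backref(off=7, len=1). Copied 'G' from pos 4. Output: "YBBBGBBBGBBG"
Token 8: literal('N'). Output: "YBBBGBBBGBBGN"
Token 9: backref(off=2, len=3) (overlapping!). Copied 'GNG' from pos 11. Output: "YBBBGBBBGBBGNGNG"
Token 10: literal('L'). Output: "YBBBGBBBGBBGNGNGL"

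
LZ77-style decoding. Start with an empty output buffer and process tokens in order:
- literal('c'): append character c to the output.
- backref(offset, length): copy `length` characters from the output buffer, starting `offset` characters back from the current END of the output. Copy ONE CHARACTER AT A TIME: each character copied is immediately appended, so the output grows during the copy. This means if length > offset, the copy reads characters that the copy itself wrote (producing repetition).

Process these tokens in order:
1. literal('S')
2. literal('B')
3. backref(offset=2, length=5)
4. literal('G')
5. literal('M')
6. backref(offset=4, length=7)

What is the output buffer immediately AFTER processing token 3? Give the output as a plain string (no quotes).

Answer: SBSBSBS

Derivation:
Token 1: literal('S'). Output: "S"
Token 2: literal('B'). Output: "SB"
Token 3: backref(off=2, len=5) (overlapping!). Copied 'SBSBS' from pos 0. Output: "SBSBSBS"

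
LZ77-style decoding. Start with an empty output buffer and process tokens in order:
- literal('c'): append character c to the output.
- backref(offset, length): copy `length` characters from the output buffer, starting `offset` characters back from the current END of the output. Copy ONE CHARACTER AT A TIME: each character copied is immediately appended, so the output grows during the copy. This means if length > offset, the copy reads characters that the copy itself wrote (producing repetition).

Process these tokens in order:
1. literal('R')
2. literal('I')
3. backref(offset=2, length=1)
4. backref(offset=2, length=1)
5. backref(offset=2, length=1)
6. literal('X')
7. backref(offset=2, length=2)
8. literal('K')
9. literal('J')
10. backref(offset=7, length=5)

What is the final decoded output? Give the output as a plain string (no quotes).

Token 1: literal('R'). Output: "R"
Token 2: literal('I'). Output: "RI"
Token 3: backref(off=2, len=1). Copied 'R' from pos 0. Output: "RIR"
Token 4: backref(off=2, len=1). Copied 'I' from pos 1. Output: "RIRI"
Token 5: backref(off=2, len=1). Copied 'R' from pos 2. Output: "RIRIR"
Token 6: literal('X'). Output: "RIRIRX"
Token 7: backref(off=2, len=2). Copied 'RX' from pos 4. Output: "RIRIRXRX"
Token 8: literal('K'). Output: "RIRIRXRXK"
Token 9: literal('J'). Output: "RIRIRXRXKJ"
Token 10: backref(off=7, len=5). Copied 'IRXRX' from pos 3. Output: "RIRIRXRXKJIRXRX"

Answer: RIRIRXRXKJIRXRX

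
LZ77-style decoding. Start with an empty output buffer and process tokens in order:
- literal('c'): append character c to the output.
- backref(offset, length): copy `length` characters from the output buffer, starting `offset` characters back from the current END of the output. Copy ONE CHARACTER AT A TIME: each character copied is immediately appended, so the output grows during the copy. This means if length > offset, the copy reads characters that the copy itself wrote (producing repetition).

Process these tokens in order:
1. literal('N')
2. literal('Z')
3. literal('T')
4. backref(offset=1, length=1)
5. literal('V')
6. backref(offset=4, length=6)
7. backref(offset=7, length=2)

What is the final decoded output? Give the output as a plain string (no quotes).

Answer: NZTTVZTTVZTVZ

Derivation:
Token 1: literal('N'). Output: "N"
Token 2: literal('Z'). Output: "NZ"
Token 3: literal('T'). Output: "NZT"
Token 4: backref(off=1, len=1). Copied 'T' from pos 2. Output: "NZTT"
Token 5: literal('V'). Output: "NZTTV"
Token 6: backref(off=4, len=6) (overlapping!). Copied 'ZTTVZT' from pos 1. Output: "NZTTVZTTVZT"
Token 7: backref(off=7, len=2). Copied 'VZ' from pos 4. Output: "NZTTVZTTVZTVZ"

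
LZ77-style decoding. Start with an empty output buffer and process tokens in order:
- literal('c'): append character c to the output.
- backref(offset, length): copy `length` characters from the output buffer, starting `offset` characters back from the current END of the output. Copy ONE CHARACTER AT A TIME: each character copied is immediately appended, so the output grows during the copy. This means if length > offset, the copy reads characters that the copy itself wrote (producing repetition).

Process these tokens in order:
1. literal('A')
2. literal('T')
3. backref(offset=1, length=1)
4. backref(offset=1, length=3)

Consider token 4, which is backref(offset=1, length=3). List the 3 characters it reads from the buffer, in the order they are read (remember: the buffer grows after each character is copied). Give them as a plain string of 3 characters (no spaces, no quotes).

Token 1: literal('A'). Output: "A"
Token 2: literal('T'). Output: "AT"
Token 3: backref(off=1, len=1). Copied 'T' from pos 1. Output: "ATT"
Token 4: backref(off=1, len=3). Buffer before: "ATT" (len 3)
  byte 1: read out[2]='T', append. Buffer now: "ATTT"
  byte 2: read out[3]='T', append. Buffer now: "ATTTT"
  byte 3: read out[4]='T', append. Buffer now: "ATTTTT"

Answer: TTT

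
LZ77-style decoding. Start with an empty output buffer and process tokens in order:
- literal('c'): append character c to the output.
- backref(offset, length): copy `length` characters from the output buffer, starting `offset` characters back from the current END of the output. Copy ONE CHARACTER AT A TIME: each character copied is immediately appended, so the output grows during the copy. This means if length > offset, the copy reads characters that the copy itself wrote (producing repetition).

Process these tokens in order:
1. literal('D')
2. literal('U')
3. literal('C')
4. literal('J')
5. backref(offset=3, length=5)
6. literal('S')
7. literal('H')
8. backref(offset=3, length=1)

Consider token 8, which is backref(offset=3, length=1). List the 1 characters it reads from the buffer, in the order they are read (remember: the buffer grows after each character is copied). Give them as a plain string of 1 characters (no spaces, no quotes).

Token 1: literal('D'). Output: "D"
Token 2: literal('U'). Output: "DU"
Token 3: literal('C'). Output: "DUC"
Token 4: literal('J'). Output: "DUCJ"
Token 5: backref(off=3, len=5) (overlapping!). Copied 'UCJUC' from pos 1. Output: "DUCJUCJUC"
Token 6: literal('S'). Output: "DUCJUCJUCS"
Token 7: literal('H'). Output: "DUCJUCJUCSH"
Token 8: backref(off=3, len=1). Buffer before: "DUCJUCJUCSH" (len 11)
  byte 1: read out[8]='C', append. Buffer now: "DUCJUCJUCSHC"

Answer: C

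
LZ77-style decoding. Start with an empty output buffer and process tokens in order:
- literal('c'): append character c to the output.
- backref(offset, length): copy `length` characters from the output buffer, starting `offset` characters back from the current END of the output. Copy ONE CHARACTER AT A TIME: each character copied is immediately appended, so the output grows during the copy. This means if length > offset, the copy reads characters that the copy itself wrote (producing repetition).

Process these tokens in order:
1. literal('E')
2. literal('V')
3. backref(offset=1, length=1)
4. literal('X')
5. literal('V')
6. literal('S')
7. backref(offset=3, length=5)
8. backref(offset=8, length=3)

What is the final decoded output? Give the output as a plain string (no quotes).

Answer: EVVXVSXVSXVXVS

Derivation:
Token 1: literal('E'). Output: "E"
Token 2: literal('V'). Output: "EV"
Token 3: backref(off=1, len=1). Copied 'V' from pos 1. Output: "EVV"
Token 4: literal('X'). Output: "EVVX"
Token 5: literal('V'). Output: "EVVXV"
Token 6: literal('S'). Output: "EVVXVS"
Token 7: backref(off=3, len=5) (overlapping!). Copied 'XVSXV' from pos 3. Output: "EVVXVSXVSXV"
Token 8: backref(off=8, len=3). Copied 'XVS' from pos 3. Output: "EVVXVSXVSXVXVS"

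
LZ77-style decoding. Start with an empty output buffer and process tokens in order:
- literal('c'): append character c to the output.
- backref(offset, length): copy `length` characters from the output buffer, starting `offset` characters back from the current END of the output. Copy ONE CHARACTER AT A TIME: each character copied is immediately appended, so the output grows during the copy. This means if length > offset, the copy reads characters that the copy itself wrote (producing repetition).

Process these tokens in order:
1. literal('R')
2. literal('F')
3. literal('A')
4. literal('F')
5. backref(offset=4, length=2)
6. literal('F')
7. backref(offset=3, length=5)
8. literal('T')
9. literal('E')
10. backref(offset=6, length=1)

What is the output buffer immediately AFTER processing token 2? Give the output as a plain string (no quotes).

Answer: RF

Derivation:
Token 1: literal('R'). Output: "R"
Token 2: literal('F'). Output: "RF"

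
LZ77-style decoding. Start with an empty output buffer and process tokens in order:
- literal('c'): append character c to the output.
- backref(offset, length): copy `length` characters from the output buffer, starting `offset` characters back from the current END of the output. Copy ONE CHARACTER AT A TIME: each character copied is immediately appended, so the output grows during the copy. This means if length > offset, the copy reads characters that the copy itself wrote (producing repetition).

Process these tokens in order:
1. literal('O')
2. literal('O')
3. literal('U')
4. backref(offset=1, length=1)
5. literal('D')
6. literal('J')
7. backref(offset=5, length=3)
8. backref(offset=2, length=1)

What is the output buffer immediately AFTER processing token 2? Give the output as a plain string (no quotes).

Answer: OO

Derivation:
Token 1: literal('O'). Output: "O"
Token 2: literal('O'). Output: "OO"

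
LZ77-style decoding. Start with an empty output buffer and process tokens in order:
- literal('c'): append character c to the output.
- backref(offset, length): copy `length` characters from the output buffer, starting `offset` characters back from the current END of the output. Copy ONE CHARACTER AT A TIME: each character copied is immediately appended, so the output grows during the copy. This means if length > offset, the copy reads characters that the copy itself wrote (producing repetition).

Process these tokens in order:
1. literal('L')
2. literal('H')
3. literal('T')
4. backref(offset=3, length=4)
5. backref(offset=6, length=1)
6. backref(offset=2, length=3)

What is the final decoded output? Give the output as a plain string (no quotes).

Answer: LHTLHTLHLHL

Derivation:
Token 1: literal('L'). Output: "L"
Token 2: literal('H'). Output: "LH"
Token 3: literal('T'). Output: "LHT"
Token 4: backref(off=3, len=4) (overlapping!). Copied 'LHTL' from pos 0. Output: "LHTLHTL"
Token 5: backref(off=6, len=1). Copied 'H' from pos 1. Output: "LHTLHTLH"
Token 6: backref(off=2, len=3) (overlapping!). Copied 'LHL' from pos 6. Output: "LHTLHTLHLHL"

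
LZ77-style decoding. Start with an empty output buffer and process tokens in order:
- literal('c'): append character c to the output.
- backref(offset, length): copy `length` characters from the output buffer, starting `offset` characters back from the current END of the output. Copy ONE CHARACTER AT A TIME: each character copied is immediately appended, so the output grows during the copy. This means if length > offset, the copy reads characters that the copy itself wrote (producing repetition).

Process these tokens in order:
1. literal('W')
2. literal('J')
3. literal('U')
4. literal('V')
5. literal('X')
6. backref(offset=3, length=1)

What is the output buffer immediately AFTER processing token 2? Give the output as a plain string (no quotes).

Answer: WJ

Derivation:
Token 1: literal('W'). Output: "W"
Token 2: literal('J'). Output: "WJ"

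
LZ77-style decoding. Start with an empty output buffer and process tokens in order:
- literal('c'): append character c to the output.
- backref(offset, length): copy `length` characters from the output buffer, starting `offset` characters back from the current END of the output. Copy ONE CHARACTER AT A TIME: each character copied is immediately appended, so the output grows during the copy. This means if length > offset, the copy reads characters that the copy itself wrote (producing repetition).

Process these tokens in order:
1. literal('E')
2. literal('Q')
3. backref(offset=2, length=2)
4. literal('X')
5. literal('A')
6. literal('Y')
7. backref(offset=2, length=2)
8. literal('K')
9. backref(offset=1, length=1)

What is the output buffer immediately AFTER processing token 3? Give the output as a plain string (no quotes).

Answer: EQEQ

Derivation:
Token 1: literal('E'). Output: "E"
Token 2: literal('Q'). Output: "EQ"
Token 3: backref(off=2, len=2). Copied 'EQ' from pos 0. Output: "EQEQ"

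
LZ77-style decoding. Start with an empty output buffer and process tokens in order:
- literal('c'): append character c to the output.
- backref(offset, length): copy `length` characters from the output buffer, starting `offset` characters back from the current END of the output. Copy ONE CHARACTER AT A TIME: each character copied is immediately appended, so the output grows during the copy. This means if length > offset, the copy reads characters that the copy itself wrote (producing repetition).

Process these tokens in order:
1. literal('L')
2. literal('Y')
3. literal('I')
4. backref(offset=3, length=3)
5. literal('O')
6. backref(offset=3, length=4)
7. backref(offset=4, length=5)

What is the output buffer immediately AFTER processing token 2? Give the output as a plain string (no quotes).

Answer: LY

Derivation:
Token 1: literal('L'). Output: "L"
Token 2: literal('Y'). Output: "LY"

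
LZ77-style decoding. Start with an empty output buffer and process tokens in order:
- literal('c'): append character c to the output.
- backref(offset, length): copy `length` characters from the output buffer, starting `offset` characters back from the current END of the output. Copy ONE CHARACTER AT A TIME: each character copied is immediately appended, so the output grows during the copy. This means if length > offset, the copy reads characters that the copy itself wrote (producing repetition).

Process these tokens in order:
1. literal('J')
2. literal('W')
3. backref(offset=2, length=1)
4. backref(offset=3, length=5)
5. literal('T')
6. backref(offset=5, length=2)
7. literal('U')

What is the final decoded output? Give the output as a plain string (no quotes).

Answer: JWJJWJJWTWJU

Derivation:
Token 1: literal('J'). Output: "J"
Token 2: literal('W'). Output: "JW"
Token 3: backref(off=2, len=1). Copied 'J' from pos 0. Output: "JWJ"
Token 4: backref(off=3, len=5) (overlapping!). Copied 'JWJJW' from pos 0. Output: "JWJJWJJW"
Token 5: literal('T'). Output: "JWJJWJJWT"
Token 6: backref(off=5, len=2). Copied 'WJ' from pos 4. Output: "JWJJWJJWTWJ"
Token 7: literal('U'). Output: "JWJJWJJWTWJU"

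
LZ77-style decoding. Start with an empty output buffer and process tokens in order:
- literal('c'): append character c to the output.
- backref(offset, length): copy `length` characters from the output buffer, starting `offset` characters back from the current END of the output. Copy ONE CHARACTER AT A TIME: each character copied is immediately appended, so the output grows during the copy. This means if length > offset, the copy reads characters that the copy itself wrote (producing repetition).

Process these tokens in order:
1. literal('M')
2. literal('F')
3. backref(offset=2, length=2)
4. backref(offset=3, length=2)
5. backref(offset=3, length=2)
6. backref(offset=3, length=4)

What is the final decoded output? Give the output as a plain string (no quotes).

Token 1: literal('M'). Output: "M"
Token 2: literal('F'). Output: "MF"
Token 3: backref(off=2, len=2). Copied 'MF' from pos 0. Output: "MFMF"
Token 4: backref(off=3, len=2). Copied 'FM' from pos 1. Output: "MFMFFM"
Token 5: backref(off=3, len=2). Copied 'FF' from pos 3. Output: "MFMFFMFF"
Token 6: backref(off=3, len=4) (overlapping!). Copied 'MFFM' from pos 5. Output: "MFMFFMFFMFFM"

Answer: MFMFFMFFMFFM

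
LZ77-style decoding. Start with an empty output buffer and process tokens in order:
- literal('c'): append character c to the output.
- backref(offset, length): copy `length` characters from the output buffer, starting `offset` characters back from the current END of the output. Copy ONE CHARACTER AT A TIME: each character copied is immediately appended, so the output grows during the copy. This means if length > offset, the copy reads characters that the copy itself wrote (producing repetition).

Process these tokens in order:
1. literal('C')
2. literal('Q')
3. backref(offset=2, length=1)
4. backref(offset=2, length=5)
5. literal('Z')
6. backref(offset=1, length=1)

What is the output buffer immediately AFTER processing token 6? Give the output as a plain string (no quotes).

Token 1: literal('C'). Output: "C"
Token 2: literal('Q'). Output: "CQ"
Token 3: backref(off=2, len=1). Copied 'C' from pos 0. Output: "CQC"
Token 4: backref(off=2, len=5) (overlapping!). Copied 'QCQCQ' from pos 1. Output: "CQCQCQCQ"
Token 5: literal('Z'). Output: "CQCQCQCQZ"
Token 6: backref(off=1, len=1). Copied 'Z' from pos 8. Output: "CQCQCQCQZZ"

Answer: CQCQCQCQZZ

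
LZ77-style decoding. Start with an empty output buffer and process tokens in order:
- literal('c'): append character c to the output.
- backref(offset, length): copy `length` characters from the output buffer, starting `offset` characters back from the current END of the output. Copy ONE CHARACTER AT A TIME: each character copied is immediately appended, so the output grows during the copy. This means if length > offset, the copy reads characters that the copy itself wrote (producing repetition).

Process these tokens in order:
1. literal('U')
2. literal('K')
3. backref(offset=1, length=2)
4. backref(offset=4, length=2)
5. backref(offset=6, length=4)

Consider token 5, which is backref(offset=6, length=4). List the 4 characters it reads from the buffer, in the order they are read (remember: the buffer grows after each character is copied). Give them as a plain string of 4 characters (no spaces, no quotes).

Answer: UKKK

Derivation:
Token 1: literal('U'). Output: "U"
Token 2: literal('K'). Output: "UK"
Token 3: backref(off=1, len=2) (overlapping!). Copied 'KK' from pos 1. Output: "UKKK"
Token 4: backref(off=4, len=2). Copied 'UK' from pos 0. Output: "UKKKUK"
Token 5: backref(off=6, len=4). Buffer before: "UKKKUK" (len 6)
  byte 1: read out[0]='U', append. Buffer now: "UKKKUKU"
  byte 2: read out[1]='K', append. Buffer now: "UKKKUKUK"
  byte 3: read out[2]='K', append. Buffer now: "UKKKUKUKK"
  byte 4: read out[3]='K', append. Buffer now: "UKKKUKUKKK"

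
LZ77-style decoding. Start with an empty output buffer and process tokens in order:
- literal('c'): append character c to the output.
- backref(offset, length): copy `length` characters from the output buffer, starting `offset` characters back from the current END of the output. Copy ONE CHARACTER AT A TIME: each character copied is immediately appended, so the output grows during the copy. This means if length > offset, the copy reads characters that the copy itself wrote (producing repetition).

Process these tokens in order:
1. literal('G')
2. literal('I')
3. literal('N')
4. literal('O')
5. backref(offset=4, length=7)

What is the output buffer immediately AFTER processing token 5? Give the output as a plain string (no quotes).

Token 1: literal('G'). Output: "G"
Token 2: literal('I'). Output: "GI"
Token 3: literal('N'). Output: "GIN"
Token 4: literal('O'). Output: "GINO"
Token 5: backref(off=4, len=7) (overlapping!). Copied 'GINOGIN' from pos 0. Output: "GINOGINOGIN"

Answer: GINOGINOGIN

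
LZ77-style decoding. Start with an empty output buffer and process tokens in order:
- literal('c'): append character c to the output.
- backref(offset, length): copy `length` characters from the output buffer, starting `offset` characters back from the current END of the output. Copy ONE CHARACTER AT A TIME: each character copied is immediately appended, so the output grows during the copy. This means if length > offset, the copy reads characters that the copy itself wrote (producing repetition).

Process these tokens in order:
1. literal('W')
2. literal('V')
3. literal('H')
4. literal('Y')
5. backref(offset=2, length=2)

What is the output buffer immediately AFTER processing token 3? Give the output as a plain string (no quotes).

Answer: WVH

Derivation:
Token 1: literal('W'). Output: "W"
Token 2: literal('V'). Output: "WV"
Token 3: literal('H'). Output: "WVH"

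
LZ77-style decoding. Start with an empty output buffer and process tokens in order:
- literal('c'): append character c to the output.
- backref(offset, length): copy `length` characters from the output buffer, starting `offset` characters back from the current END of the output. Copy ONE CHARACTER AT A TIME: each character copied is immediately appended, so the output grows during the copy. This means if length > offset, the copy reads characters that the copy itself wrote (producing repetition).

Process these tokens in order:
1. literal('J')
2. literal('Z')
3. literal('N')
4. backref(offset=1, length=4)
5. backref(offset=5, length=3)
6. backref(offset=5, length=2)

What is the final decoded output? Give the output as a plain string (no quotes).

Token 1: literal('J'). Output: "J"
Token 2: literal('Z'). Output: "JZ"
Token 3: literal('N'). Output: "JZN"
Token 4: backref(off=1, len=4) (overlapping!). Copied 'NNNN' from pos 2. Output: "JZNNNNN"
Token 5: backref(off=5, len=3). Copied 'NNN' from pos 2. Output: "JZNNNNNNNN"
Token 6: backref(off=5, len=2). Copied 'NN' from pos 5. Output: "JZNNNNNNNNNN"

Answer: JZNNNNNNNNNN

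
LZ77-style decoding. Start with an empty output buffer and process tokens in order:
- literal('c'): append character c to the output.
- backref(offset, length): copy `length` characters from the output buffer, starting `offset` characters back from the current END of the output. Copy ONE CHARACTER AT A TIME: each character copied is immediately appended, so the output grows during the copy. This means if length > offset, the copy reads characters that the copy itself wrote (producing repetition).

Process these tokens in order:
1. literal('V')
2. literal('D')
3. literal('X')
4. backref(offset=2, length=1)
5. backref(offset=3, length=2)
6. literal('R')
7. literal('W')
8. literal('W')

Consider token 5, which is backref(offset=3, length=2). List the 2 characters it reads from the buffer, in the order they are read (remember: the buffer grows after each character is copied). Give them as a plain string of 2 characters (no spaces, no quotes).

Answer: DX

Derivation:
Token 1: literal('V'). Output: "V"
Token 2: literal('D'). Output: "VD"
Token 3: literal('X'). Output: "VDX"
Token 4: backref(off=2, len=1). Copied 'D' from pos 1. Output: "VDXD"
Token 5: backref(off=3, len=2). Buffer before: "VDXD" (len 4)
  byte 1: read out[1]='D', append. Buffer now: "VDXDD"
  byte 2: read out[2]='X', append. Buffer now: "VDXDDX"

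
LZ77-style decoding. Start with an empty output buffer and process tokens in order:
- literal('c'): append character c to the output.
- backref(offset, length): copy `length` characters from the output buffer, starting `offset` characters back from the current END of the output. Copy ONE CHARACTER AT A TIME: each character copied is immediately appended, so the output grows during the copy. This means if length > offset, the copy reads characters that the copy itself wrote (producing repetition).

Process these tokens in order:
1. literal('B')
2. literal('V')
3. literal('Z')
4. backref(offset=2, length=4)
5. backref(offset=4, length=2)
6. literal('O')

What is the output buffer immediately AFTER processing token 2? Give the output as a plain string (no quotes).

Token 1: literal('B'). Output: "B"
Token 2: literal('V'). Output: "BV"

Answer: BV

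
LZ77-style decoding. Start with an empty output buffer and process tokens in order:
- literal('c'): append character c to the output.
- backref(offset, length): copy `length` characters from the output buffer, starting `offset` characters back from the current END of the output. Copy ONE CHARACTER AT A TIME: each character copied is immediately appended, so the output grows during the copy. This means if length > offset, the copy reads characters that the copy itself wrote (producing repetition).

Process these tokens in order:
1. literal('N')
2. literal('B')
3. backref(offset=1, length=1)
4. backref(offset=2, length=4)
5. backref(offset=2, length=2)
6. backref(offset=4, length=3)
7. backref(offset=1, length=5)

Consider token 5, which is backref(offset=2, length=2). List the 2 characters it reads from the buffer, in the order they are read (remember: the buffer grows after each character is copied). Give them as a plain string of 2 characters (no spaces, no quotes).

Answer: BB

Derivation:
Token 1: literal('N'). Output: "N"
Token 2: literal('B'). Output: "NB"
Token 3: backref(off=1, len=1). Copied 'B' from pos 1. Output: "NBB"
Token 4: backref(off=2, len=4) (overlapping!). Copied 'BBBB' from pos 1. Output: "NBBBBBB"
Token 5: backref(off=2, len=2). Buffer before: "NBBBBBB" (len 7)
  byte 1: read out[5]='B', append. Buffer now: "NBBBBBBB"
  byte 2: read out[6]='B', append. Buffer now: "NBBBBBBBB"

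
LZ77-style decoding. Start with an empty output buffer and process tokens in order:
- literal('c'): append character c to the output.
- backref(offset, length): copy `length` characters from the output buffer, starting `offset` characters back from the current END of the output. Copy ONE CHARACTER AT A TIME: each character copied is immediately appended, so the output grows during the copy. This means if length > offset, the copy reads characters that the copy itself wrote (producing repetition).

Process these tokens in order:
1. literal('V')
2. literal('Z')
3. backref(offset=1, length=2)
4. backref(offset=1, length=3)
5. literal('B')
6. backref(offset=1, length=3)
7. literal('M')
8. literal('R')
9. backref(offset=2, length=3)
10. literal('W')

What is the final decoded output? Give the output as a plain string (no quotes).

Answer: VZZZZZZBBBBMRMRMW

Derivation:
Token 1: literal('V'). Output: "V"
Token 2: literal('Z'). Output: "VZ"
Token 3: backref(off=1, len=2) (overlapping!). Copied 'ZZ' from pos 1. Output: "VZZZ"
Token 4: backref(off=1, len=3) (overlapping!). Copied 'ZZZ' from pos 3. Output: "VZZZZZZ"
Token 5: literal('B'). Output: "VZZZZZZB"
Token 6: backref(off=1, len=3) (overlapping!). Copied 'BBB' from pos 7. Output: "VZZZZZZBBBB"
Token 7: literal('M'). Output: "VZZZZZZBBBBM"
Token 8: literal('R'). Output: "VZZZZZZBBBBMR"
Token 9: backref(off=2, len=3) (overlapping!). Copied 'MRM' from pos 11. Output: "VZZZZZZBBBBMRMRM"
Token 10: literal('W'). Output: "VZZZZZZBBBBMRMRMW"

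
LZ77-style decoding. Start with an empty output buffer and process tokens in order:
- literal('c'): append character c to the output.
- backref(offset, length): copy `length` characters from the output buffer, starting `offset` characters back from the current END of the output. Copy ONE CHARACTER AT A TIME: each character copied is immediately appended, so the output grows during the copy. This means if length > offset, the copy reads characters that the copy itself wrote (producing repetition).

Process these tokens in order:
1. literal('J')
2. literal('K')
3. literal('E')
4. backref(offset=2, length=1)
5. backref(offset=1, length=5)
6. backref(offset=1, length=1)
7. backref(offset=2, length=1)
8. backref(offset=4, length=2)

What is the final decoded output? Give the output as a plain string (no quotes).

Answer: JKEKKKKKKKKKK

Derivation:
Token 1: literal('J'). Output: "J"
Token 2: literal('K'). Output: "JK"
Token 3: literal('E'). Output: "JKE"
Token 4: backref(off=2, len=1). Copied 'K' from pos 1. Output: "JKEK"
Token 5: backref(off=1, len=5) (overlapping!). Copied 'KKKKK' from pos 3. Output: "JKEKKKKKK"
Token 6: backref(off=1, len=1). Copied 'K' from pos 8. Output: "JKEKKKKKKK"
Token 7: backref(off=2, len=1). Copied 'K' from pos 8. Output: "JKEKKKKKKKK"
Token 8: backref(off=4, len=2). Copied 'KK' from pos 7. Output: "JKEKKKKKKKKKK"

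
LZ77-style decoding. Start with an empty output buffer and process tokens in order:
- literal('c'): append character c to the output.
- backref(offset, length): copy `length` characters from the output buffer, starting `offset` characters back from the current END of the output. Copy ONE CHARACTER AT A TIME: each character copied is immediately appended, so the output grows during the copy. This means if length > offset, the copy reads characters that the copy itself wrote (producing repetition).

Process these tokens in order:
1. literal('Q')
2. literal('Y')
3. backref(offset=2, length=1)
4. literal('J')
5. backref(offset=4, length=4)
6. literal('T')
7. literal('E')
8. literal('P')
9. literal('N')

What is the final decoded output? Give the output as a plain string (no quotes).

Token 1: literal('Q'). Output: "Q"
Token 2: literal('Y'). Output: "QY"
Token 3: backref(off=2, len=1). Copied 'Q' from pos 0. Output: "QYQ"
Token 4: literal('J'). Output: "QYQJ"
Token 5: backref(off=4, len=4). Copied 'QYQJ' from pos 0. Output: "QYQJQYQJ"
Token 6: literal('T'). Output: "QYQJQYQJT"
Token 7: literal('E'). Output: "QYQJQYQJTE"
Token 8: literal('P'). Output: "QYQJQYQJTEP"
Token 9: literal('N'). Output: "QYQJQYQJTEPN"

Answer: QYQJQYQJTEPN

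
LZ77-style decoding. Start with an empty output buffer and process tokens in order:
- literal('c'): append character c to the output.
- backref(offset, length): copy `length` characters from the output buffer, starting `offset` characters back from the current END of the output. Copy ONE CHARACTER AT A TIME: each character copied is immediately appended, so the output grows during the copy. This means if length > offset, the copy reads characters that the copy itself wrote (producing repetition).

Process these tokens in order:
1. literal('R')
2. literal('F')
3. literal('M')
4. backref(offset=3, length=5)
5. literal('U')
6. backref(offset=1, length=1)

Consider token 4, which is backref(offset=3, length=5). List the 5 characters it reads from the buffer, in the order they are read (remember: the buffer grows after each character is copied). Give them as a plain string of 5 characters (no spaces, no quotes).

Token 1: literal('R'). Output: "R"
Token 2: literal('F'). Output: "RF"
Token 3: literal('M'). Output: "RFM"
Token 4: backref(off=3, len=5). Buffer before: "RFM" (len 3)
  byte 1: read out[0]='R', append. Buffer now: "RFMR"
  byte 2: read out[1]='F', append. Buffer now: "RFMRF"
  byte 3: read out[2]='M', append. Buffer now: "RFMRFM"
  byte 4: read out[3]='R', append. Buffer now: "RFMRFMR"
  byte 5: read out[4]='F', append. Buffer now: "RFMRFMRF"

Answer: RFMRF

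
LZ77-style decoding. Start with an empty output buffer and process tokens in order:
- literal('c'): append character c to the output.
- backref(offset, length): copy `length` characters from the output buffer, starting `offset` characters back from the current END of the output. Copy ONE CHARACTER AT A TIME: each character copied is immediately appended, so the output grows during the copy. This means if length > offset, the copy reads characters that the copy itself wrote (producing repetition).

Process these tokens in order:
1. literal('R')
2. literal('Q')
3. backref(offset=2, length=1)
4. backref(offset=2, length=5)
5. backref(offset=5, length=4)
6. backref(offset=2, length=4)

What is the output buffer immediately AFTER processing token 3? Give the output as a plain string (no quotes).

Answer: RQR

Derivation:
Token 1: literal('R'). Output: "R"
Token 2: literal('Q'). Output: "RQ"
Token 3: backref(off=2, len=1). Copied 'R' from pos 0. Output: "RQR"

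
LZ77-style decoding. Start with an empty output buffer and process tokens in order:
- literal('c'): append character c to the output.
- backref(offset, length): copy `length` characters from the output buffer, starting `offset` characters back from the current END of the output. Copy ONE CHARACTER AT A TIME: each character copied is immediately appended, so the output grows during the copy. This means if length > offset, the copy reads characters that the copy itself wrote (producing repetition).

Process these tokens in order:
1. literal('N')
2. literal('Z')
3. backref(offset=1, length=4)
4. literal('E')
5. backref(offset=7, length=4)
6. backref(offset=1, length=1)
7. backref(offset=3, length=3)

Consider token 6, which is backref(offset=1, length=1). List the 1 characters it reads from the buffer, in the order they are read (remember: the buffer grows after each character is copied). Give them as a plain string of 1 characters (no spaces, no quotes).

Answer: Z

Derivation:
Token 1: literal('N'). Output: "N"
Token 2: literal('Z'). Output: "NZ"
Token 3: backref(off=1, len=4) (overlapping!). Copied 'ZZZZ' from pos 1. Output: "NZZZZZ"
Token 4: literal('E'). Output: "NZZZZZE"
Token 5: backref(off=7, len=4). Copied 'NZZZ' from pos 0. Output: "NZZZZZENZZZ"
Token 6: backref(off=1, len=1). Buffer before: "NZZZZZENZZZ" (len 11)
  byte 1: read out[10]='Z', append. Buffer now: "NZZZZZENZZZZ"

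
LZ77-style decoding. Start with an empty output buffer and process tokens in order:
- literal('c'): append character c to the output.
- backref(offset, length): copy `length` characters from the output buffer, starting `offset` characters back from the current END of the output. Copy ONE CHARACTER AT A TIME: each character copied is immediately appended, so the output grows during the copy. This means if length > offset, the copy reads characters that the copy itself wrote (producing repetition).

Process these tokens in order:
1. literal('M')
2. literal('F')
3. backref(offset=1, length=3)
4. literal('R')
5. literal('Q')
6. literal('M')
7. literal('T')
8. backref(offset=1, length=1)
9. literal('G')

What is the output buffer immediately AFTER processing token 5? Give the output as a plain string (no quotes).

Token 1: literal('M'). Output: "M"
Token 2: literal('F'). Output: "MF"
Token 3: backref(off=1, len=3) (overlapping!). Copied 'FFF' from pos 1. Output: "MFFFF"
Token 4: literal('R'). Output: "MFFFFR"
Token 5: literal('Q'). Output: "MFFFFRQ"

Answer: MFFFFRQ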